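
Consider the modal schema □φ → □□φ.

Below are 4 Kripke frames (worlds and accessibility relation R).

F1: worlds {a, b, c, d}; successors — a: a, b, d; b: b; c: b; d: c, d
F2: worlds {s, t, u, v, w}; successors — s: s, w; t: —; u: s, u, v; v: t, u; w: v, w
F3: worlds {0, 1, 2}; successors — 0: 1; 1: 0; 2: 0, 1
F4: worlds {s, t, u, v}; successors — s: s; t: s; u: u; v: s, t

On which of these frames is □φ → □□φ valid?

This is the axiom for transitivity; its first-order frame correspondent is ∀x ∀y ∀z (Rxy ∧ Ryz → Rxz).
F1: fails — Rdc and Rcb but not Rdb.
F2: fails — Ruv and Rvt but not Rut.
F3: fails — R01 and R10 but not R00.
F4: ✓.
Valid on: F4.

F4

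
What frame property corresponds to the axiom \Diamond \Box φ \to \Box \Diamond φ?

Suppose ◇□φ→□◇φ is valid. Take Rxy, Rxz and set V(φ)={w : Ryw}. Then □φ at y so ◇□φ at x, so □◇φ at x, so ◇φ at z, giving w with Rzw and Ryw.
Conversely, on a frame with convergence the schema holds at every world under every valuation.
Frame condition: \forall x \forall y \forall z (Rxy \wedge Rxz \to \exists w (Ryw \wedge Rzw)).

convergence: \forall x \forall y \forall z (Rxy \wedge Rxz \to \exists w (Ryw \wedge Rzw))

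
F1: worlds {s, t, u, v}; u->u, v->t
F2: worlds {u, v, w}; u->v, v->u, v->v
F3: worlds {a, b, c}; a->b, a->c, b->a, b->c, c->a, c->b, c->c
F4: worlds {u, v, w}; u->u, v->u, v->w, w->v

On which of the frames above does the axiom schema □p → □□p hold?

This is the axiom for transitivity; its first-order frame correspondent is ∀x ∀y ∀z (Rxy ∧ Ryz → Rxz).
F1: holds.
F2: fails — Ruv and Rvu but not Ruu.
F3: fails — Rbc and Rcb but not Rbb.
F4: fails — Rvw and Rwv but not Rvv.

F1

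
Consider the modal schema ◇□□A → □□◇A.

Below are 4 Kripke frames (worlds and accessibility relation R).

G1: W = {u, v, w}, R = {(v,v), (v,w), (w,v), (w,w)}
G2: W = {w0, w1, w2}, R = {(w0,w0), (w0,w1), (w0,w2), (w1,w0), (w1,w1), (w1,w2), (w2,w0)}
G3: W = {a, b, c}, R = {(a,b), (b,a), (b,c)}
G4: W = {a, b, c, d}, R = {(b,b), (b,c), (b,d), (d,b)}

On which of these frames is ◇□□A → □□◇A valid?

G1, G2

Frame correspondent (Sahlqvist): ∀x ∀y ∀z ((xRy ∧ xR²z) → ∃w (yR²w ∧ zRw)) — i.e. a generalized confluence (Geach) condition.
G1: holds.
G2: holds.
G3: fails — aRb, aR²c but no w with bR²w and cRw.
G4: fails — bRb, bR²c but no w with bR²w and cRw.
Valid on: G1, G2.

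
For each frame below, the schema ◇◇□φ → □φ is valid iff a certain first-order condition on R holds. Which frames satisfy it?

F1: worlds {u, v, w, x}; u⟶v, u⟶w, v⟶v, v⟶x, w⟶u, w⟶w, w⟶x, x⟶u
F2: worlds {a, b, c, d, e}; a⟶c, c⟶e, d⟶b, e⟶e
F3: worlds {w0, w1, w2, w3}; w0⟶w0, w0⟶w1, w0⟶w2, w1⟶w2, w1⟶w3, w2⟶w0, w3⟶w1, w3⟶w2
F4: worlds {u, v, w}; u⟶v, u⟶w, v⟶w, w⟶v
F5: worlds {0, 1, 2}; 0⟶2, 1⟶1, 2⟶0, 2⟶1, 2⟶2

none

This is the axiom for a generalized confluence (Geach) condition; its first-order frame correspondent is ∀x ∀y ∀z ((xR²y ∧ xRz) → ∃w (yRw ∧ z = w)).
F1: fails — uR²v, uRw but no t with vRt and w=t.
F2: fails — aR²e, aRc but no w with eRw and c=w.
F3: fails — w0R²w1, w0Rw0 but no w with w1Rw and w0=w.
F4: fails — uR²v, uRv but no t with vRt and v=t.
F5: fails — 0R²1, 0R2 but no w with 1Rw and 2=w.
Valid on no frame.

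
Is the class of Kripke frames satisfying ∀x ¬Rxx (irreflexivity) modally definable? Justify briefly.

If a class were modally definable it would be closed under surjective bounded morphisms (Goldblatt–Thomason).
The 5-cycle (worlds 0,1,2,3,4 with 0→1→2→3→4→0) is irreflexive, and the map sending every world to a single reflexive point • is a surjective bounded morphism (forth: every edge maps to (•,•); back: every world has a successor). So any modal formula valid on the 5-cycle is also valid on the reflexive point, which is not irreflexive.
Hence irreflexivity is not modally definable.

No — not modally definable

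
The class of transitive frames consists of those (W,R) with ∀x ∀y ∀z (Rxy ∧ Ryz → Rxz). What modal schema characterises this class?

The condition is transitivity. The 4 schema □p → □□p defines it.
Suppose □p→□□p is valid. Take Rxy, Ryz and set V(p)={w : Rxw}. Then □p at x, so □□p at x, so □p at y, so p at z, i.e. Rxz.

□p → □□p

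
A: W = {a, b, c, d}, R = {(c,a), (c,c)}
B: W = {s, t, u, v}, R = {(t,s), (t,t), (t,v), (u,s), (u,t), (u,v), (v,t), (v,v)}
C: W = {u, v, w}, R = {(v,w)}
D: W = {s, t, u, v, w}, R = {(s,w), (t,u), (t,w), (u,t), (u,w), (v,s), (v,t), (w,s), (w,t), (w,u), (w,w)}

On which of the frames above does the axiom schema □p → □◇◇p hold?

D

This is the axiom for a generalized confluence (Geach) condition; its first-order frame correspondent is ∀x ∀z (xRz → ∃w (xRw ∧ zR²w)).
A: fails — cRa but no w with cRw and aR²w.
B: fails — tRs but no w with tRw and sR²w.
C: fails — vRw but no t with vRt and wR²t.
D: ✓.
Valid on: D.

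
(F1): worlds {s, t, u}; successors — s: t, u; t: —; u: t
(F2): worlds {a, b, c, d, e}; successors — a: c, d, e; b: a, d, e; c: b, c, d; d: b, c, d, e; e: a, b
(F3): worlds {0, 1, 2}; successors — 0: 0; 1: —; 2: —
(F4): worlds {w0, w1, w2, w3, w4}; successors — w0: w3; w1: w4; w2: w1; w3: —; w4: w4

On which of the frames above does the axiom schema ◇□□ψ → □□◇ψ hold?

The schema corresponds to a generalized confluence (Geach) condition: ∀x ∀y ∀z ((xRy ∧ xR²z) → ∃w (yR²w ∧ zRw)).
(F1): fails — sRt, sR²t but no w with tR²w and tRw.
(F2): ✓.
(F3): ✓.
(F4): ✓.
Valid on: (F2), (F3), (F4).

(F2), (F3), (F4)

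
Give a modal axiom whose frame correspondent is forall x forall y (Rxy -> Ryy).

□(□ψ → ψ)

A defining formula is □(□ψ → ψ) (the T□ axiom).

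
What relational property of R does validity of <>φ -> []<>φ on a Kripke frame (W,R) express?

the Euclidean property: forall x forall y forall z (Rxy & Rxz -> Ryz)

Suppose ◇φ→□◇φ is valid. Take Rxy, Rxz and set V(φ)={y}. Then ◇φ at x, so □◇φ at x, so ◇φ at z, so some w with Rzw has φ; w=y, i.e. Rzy. By symmetry of the argument, Ryz.
The converse is a direct semantic check.
Frame condition: forall x forall y forall z (Rxy & Rxz -> Ryz).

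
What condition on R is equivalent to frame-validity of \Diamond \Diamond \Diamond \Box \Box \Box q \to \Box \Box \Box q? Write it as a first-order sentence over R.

This is a Sahlqvist (Geach-type) schema ◇^3□^3q → □^3◇^0q.
Minimal-valuation argument: fix x; take any y with xR^3y and any z with xR^3z. Set V(q) to the set of worlds R-reachable from y in exactly 3 steps. Then □^3q holds at y, so the antecedent holds at x; validity forces ◇^0q at z, giving a w with zR^0w and yR^3w.
First-order correspondent: \forall x \forall y \forall z ((x R^3 y \wedge x R^3 z) \to \exists w (y R^3 w \wedge z = w)).

\forall x \forall y \forall z ((x R^3 y \wedge x R^3 z) \to \exists w (y R^3 w \wedge z = w))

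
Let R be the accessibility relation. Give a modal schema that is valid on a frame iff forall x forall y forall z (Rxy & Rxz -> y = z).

A defining formula is ◇q → □q (the CD axiom).

◇q → □q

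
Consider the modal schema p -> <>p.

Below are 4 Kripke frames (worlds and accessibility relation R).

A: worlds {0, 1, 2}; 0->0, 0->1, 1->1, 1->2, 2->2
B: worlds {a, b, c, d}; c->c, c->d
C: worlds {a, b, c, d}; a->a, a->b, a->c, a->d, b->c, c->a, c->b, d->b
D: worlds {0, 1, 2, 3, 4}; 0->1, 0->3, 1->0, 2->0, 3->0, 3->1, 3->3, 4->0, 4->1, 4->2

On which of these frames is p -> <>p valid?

This is the axiom for reflexivity; its first-order frame correspondent is forall x Rxx.
A: satisfies the condition.
B: fails — world a does not see itself.
C: fails — world b does not see itself.
D: fails — world 0 does not see itself.

A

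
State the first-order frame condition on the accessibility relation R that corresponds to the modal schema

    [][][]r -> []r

forall x forall z (xRz -> exists w (x R^3 w & z = w))

This is a Sahlqvist (Geach-type) schema ◇^0□^3r → □^1◇^0r.
Minimal-valuation argument: fix x; take any y with xR^0y and any z with xR^1z. Set V(r) to the set of worlds R-reachable from y in exactly 3 steps. Then □^3r holds at y, so the antecedent holds at x; validity forces ◇^0r at z, giving a w with zR^0w and yR^3w.
First-order correspondent: forall x forall z (xRz -> exists w (x R^3 w & z = w)).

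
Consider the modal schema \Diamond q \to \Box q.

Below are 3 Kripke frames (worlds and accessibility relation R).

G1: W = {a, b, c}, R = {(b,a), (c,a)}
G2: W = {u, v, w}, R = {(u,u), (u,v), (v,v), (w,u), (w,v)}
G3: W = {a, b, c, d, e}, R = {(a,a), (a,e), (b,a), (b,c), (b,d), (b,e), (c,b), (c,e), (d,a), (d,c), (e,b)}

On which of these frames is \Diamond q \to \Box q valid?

G1

Frame correspondent (Sahlqvist): \forall x \forall y \forall z (Rxy \wedge Rxz \to y = z) — i.e. partial functionality.
G1: satisfies the condition.
G2: fails — u sees both u and v.
G3: fails — a sees both a and e.
Valid on: G1.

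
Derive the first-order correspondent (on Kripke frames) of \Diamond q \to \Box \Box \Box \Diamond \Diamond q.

\forall x \forall y \forall z ((xRy \wedge x R^3 z) \to \exists w (y = w \wedge z R^2 w))

This is a Sahlqvist (Geach-type) schema ◇^1□^0q → □^3◇^2q.
Minimal-valuation argument: fix x; take any y with xR^1y and any z with xR^3z. Set V(q) to the set of worlds R-reachable from y in exactly 0 steps. Then □^0q holds at y, so the antecedent holds at x; validity forces ◇^2q at z, giving a w with zR^2w and yR^0w.
First-order correspondent: \forall x \forall y \forall z ((xRy \wedge x R^3 z) \to \exists w (y = w \wedge z R^2 w)).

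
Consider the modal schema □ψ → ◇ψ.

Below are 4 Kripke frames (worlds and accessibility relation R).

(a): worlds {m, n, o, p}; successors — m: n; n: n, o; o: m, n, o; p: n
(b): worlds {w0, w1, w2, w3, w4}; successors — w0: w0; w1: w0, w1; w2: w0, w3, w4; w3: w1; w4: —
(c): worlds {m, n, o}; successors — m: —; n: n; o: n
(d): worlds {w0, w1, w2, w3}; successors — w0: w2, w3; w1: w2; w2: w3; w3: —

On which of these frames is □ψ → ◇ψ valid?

This is the axiom for seriality; its first-order frame correspondent is ∀x ∃y Rxy.
(a): condition met.
(b): fails — world w4 has no successor.
(c): fails — world m has no successor.
(d): fails — world w3 has no successor.

(a)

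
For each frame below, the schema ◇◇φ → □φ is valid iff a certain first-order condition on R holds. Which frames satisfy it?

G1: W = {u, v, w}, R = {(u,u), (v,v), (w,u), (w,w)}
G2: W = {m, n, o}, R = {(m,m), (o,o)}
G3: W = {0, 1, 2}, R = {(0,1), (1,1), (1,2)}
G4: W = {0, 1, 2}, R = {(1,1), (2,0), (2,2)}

G2

The schema corresponds to a generalized confluence (Geach) condition: ∀x ∀y ∀z ((xR²y ∧ xRz) → ∃w (y = w ∧ z = w)).
G1: fails — wR²u, wRw but u ≠ w.
G2: holds.
G3: fails — 0R²2, 0R1 but 2 ≠ 1.
G4: fails — 2R²0, 2R2 but 0 ≠ 2.
Valid on: G2.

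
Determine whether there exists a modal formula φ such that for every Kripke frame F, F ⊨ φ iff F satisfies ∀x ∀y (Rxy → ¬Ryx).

Not modally definable

Modal frame validity is preserved under surjective bounded morphisms.
The 5-cycle (worlds a,b,c,d,e with a→b→c→d→e→a) is asymmetric. Mapping every world to a single reflexive point • is a surjective bounded morphism, and the reflexive point is not asymmetric (R•• but asymmetry requires ¬R••).
So no modal formula (or set of formulas) defines exactly the asymmetric frames.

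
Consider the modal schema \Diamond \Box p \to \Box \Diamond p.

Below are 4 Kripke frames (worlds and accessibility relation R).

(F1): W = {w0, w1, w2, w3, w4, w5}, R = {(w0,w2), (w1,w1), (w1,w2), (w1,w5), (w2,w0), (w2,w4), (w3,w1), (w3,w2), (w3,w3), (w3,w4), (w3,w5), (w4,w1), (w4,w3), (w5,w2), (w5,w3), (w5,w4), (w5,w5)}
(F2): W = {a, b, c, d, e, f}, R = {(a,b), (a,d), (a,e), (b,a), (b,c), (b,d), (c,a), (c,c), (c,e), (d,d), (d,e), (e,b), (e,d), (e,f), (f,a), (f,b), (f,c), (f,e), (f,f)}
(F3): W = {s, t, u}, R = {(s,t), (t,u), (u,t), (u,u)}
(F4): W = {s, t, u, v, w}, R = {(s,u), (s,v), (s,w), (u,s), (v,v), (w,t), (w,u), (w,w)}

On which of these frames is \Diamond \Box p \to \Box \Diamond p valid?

(F3)

This is the axiom for convergence; its first-order frame correspondent is \forall x \forall y \forall z (Rxy \wedge Rxz \to \exists w (Ryw \wedge Rzw)).
(F1): fails — Rw1w2 and Rw1w1 but w2 and w1 have no common successor.
(F2): fails — Rcc and Rce but c and e have no common successor.
(F3): holds.
(F4): fails — Rsv and Rsw but v and w have no common successor.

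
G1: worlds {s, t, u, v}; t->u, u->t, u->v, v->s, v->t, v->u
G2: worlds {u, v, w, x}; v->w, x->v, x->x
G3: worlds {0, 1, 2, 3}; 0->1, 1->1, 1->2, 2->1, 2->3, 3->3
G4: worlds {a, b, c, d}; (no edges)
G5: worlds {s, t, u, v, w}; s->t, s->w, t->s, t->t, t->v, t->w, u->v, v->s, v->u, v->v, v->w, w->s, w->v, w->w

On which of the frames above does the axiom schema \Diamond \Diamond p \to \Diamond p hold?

G4

Frame correspondent (Sahlqvist): \forall x \forall y \forall z (Rxy \wedge Ryz \to Rxz) — i.e. transitivity.
G1: fails — Ruv and Rvu but not Ruu.
G2: fails — Rxv and Rvw but not Rxw.
G3: fails — R12 and R23 but not R13.
G4: ✓.
G5: fails — Ruv and Rvw but not Ruw.
Valid on: G4.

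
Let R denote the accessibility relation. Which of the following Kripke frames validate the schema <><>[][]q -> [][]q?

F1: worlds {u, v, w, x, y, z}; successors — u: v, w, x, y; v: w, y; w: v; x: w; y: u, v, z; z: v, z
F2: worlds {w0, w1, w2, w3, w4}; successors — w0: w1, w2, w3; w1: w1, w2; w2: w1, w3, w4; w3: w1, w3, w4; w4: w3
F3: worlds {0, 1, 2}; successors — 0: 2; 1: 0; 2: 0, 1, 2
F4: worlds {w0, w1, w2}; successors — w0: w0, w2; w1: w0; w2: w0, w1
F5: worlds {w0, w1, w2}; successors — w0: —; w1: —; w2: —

Frame correspondent (Sahlqvist): forall x forall y forall z ((x R^2 y & x R^2 z) -> exists w (y R^2 w & z = w)) — i.e. a generalized confluence (Geach) condition.
F1: fails — uR²v, uR²w but no t with vR²t and w=t.
F2: fails — w0R²w4, w0R²w2 but no w with w4R²w and w2=w.
F3: fails — 0R²1, 0R²0 but no w with 1R²w and 0=w.
F4: fails — w0R²w1, w0R²w1 but no w with w1R²w and w1=w.
F5: ✓.
Valid on: F5.

F5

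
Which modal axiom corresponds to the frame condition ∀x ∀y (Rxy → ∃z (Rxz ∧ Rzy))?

This is density; the standard corresponding axiom is C4: □□p → □p.
Suppose □□p→□p is valid. Take Rxy and set V(p)={w : xR²w}. Then □□p at x, so □p at x, so p at y, i.e. ∃z(Rxz∧Rzy).

□□p → □p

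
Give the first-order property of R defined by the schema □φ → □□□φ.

∀x ∀z (xR³z → ∃w (xRw ∧ z = w))

This is a Sahlqvist (Geach-type) schema ◇^0□^1φ → □^3◇^0φ.
Minimal-valuation argument: fix x; take any y with xR^0y and any z with xR^3z. Set V(φ) to the set of worlds R-reachable from y in exactly 1 step. Then □^1φ holds at y, so the antecedent holds at x; validity forces ◇^0φ at z, giving a w with zR^0w and yR^1w.
First-order correspondent: ∀x ∀z (xR³z → ∃w (xRw ∧ z = w)).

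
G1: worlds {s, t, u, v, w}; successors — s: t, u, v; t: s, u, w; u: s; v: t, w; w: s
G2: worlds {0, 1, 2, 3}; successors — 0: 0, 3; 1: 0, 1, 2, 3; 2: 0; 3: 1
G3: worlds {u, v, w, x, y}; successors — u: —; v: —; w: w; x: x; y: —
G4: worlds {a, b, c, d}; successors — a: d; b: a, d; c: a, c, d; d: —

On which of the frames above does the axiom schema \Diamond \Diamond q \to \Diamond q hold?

The schema corresponds to a generalized confluence (Geach) condition: \forall x \forall y (x R^2 y \to \exists w (y = w \wedge xRw)).
G1: fails — sR²s but no w* with s=w* and sRw*.
G2: fails — 0R²1 but no w with 1=w and 0Rw.
G3: condition met.
G4: condition met.

G3, G4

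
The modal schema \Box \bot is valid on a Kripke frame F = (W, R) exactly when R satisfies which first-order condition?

This schema is the Ver axiom.
Its frame correspondent is emptiness of R — \forall x \forall y \neg Rxy.

emptiness of R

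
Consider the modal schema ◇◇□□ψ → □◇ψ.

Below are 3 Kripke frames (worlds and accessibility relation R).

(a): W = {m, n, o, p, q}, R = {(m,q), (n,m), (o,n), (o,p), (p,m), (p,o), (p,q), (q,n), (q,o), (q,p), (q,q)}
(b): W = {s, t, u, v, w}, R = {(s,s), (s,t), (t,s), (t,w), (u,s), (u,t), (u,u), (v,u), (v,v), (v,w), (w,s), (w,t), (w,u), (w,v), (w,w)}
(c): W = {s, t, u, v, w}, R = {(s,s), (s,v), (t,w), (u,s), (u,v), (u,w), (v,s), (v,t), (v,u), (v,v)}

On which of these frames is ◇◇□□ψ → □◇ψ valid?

This is the axiom for a generalized confluence (Geach) condition; its first-order frame correspondent is ∀x ∀y ∀z ((xR²y ∧ xRz) → ∃w (yR²w ∧ zRw)).
(a): fails — oR²m, oRn but no w with mR²w and nRw.
(b): condition met.
(c): fails — sR²t, sRs but no w* with tR²w* and sRw*.

(b)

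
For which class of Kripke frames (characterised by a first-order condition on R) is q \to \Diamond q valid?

This is frame-equivalent to □q → q (substitute ¬q for q and contrapose).
Suppose □q→q is valid. At any x set V(q)={w : Rxw}. Then □q holds at x, so q holds at x, i.e. Rxx.

reflexivity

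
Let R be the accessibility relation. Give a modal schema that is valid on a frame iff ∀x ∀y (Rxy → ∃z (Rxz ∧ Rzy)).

The condition is density. The C4 schema □□r → □r defines it.
Suppose □□r→□r is valid. Take Rxy and set V(r)={w : xR²w}. Then □□r at x, so □r at x, so r at y, i.e. ∃z(Rxz∧Rzy).

□□r → □r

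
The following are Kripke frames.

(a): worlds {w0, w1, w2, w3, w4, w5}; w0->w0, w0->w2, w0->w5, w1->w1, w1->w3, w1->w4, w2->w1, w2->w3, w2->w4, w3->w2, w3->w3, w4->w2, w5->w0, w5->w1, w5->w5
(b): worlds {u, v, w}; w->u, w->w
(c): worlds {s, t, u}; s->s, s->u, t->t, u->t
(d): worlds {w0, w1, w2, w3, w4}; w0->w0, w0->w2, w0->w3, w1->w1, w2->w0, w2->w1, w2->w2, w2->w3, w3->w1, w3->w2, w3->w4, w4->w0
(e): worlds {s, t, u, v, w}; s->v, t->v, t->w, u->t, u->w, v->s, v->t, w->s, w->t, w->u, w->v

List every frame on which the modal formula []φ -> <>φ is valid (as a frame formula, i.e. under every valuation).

(a), (c), (d), (e)

Frame correspondent (Sahlqvist): forall x exists y Rxy — i.e. seriality.
(a): condition met.
(b): fails — world u has no successor.
(c): condition met.
(d): condition met.
(e): condition met.
Valid on: (a), (c), (d), (e).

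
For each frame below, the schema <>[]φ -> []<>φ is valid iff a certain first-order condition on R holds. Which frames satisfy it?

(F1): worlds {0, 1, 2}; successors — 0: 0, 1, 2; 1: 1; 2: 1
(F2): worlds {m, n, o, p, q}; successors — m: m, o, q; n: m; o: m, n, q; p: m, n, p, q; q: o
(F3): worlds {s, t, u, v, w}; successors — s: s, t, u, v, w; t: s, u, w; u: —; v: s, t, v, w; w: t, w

(F1)

Frame correspondent (Sahlqvist): forall x forall y forall z (Rxy & Rxz -> exists w (Ryw & Rzw)) — i.e. convergence.
(F1): ✓.
(F2): fails — Rmo and Rmq but o and q have no common successor.
(F3): fails — Rsv and Rsu but v and u have no common successor.
Valid on: (F1).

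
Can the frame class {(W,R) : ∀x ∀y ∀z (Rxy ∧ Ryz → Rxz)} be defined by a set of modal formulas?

Yes: it is transitivity, defined by the 4 schema □r → □□r.

Yes — defined by □r → □□r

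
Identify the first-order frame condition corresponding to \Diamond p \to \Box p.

partial functionality

Suppose ◇p→□p is valid. Take Rxy, Rxz and set V(p)={y}. Then ◇p at x, so □p at x, so p at z, i.e. z=y.
The converse is a direct semantic check.
So the correspondent is partial functionality.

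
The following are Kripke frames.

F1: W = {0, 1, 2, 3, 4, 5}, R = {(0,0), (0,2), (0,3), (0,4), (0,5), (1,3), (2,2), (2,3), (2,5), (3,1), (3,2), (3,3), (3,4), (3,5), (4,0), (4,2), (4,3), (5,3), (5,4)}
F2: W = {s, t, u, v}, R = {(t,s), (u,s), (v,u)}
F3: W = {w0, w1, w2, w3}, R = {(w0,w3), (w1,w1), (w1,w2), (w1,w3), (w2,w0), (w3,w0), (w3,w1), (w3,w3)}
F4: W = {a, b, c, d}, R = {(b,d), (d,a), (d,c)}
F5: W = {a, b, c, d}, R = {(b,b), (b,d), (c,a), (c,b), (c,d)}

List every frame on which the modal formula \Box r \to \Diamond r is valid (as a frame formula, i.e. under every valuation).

Frame correspondent (Sahlqvist): \forall x \exists y Rxy — i.e. seriality.
F1: holds.
F2: fails — world s has no successor.
F3: holds.
F4: fails — world a has no successor.
F5: fails — world a has no successor.

F1, F3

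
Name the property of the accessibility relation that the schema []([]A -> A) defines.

shift-reflexivity

Suppose □(□A→A) is valid. Take Rxy and set V(A)={w : Ryw}. Then at y, □A holds; since □(□A→A) at x, □A→A at y, so A at y, i.e. Ryy.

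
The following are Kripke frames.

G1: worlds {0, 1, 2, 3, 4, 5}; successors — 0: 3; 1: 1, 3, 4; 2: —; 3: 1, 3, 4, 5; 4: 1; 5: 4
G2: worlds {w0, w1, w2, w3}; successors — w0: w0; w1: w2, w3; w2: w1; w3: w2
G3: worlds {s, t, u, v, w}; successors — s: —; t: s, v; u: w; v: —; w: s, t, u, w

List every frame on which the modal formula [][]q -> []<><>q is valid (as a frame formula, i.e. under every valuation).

G1

The schema corresponds to a generalized confluence (Geach) condition: forall x forall z (xRz -> exists w (x R^2 w & z R^2 w)).
G1: holds.
G2: fails — w3Rw2 but no w with w3R²w and w2R²w.
G3: fails — tRs but no w* with tR²w* and sR²w*.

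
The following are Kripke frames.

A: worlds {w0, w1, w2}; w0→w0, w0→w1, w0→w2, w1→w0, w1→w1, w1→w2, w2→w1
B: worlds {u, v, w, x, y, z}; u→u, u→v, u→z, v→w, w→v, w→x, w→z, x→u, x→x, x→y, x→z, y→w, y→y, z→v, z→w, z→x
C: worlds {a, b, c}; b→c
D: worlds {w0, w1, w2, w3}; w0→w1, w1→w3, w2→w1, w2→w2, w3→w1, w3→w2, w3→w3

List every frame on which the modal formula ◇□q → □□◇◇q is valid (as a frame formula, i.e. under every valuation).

A, C, D

The schema corresponds to a generalized confluence (Geach) condition: ∀x ∀y ∀z ((xRy ∧ xR²z) → ∃w (yRw ∧ zR²w)).
A: satisfies the condition.
B: fails — uRv, uR²v but no t with vRt and vR²t.
C: satisfies the condition.
D: satisfies the condition.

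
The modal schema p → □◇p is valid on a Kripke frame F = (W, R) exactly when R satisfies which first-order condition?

Suppose p→□◇p is valid. Take Rxy and set V(p)={x}. Then p at x, so □◇p at x, so ◇p at y, so some z with Ryz has p; z=x, i.e. Ryx.

symmetry: ∀x ∀y (Rxy → Ryx)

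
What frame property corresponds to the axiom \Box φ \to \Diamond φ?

Suppose □φ→◇φ is valid. At any x set V(φ)=W. Then □φ at x, so ◇φ at x, so x has a successor.

seriality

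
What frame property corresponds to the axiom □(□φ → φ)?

Suppose □(□φ→φ) is valid. Take Rxy and set V(φ)={w : Ryw}. Then at y, □φ holds; since □(□φ→φ) at x, □φ→φ at y, so φ at y, i.e. Ryy.

shift-reflexivity: ∀x ∀y (Rxy → Ryy)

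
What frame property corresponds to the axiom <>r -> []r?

partial functionality

Suppose ◇r→□r is valid. Take Rxy, Rxz and set V(r)={y}. Then ◇r at x, so □r at x, so r at z, i.e. z=y.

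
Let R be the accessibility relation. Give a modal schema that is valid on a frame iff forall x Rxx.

□p → p

The condition is reflexivity. The T schema □p → p defines it.
Suppose □p→p is valid. At any x set V(p)={w : Rxw}. Then □p holds at x, so p holds at x, i.e. Rxx.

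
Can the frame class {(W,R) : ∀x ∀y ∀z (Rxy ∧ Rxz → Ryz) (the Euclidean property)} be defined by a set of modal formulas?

The condition is the Euclidean property. A defining modal formula is ◇r → □◇r.
Suppose ◇r→□◇r is valid. Take Rxy, Rxz and set V(r)={y}. Then ◇r at x, so □◇r at x, so ◇r at z, so some w with Rzw has r; w=y, i.e. Rzy. By symmetry of the argument, Ryz.

Yes, by ◇r → □◇r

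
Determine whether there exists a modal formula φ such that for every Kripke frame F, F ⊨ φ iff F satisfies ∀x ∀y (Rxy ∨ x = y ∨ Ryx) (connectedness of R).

Any modally definable frame class is closed under disjoint unions.
Take 3 disjoint single-world reflexive frames: each is trivially connected, but their disjoint union has 3 worlds with no edge between distinct components, so it is not connected.
So the class is not modally definable.

No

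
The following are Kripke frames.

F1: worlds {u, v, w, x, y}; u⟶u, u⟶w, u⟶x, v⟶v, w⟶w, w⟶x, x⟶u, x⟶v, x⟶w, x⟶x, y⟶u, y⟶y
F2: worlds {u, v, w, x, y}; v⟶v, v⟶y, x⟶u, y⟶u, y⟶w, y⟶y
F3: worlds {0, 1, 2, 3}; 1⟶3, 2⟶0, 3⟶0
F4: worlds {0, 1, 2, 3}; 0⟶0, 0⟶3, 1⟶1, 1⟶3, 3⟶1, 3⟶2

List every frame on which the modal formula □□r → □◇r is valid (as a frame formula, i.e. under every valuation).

F1

Frame correspondent (Sahlqvist): ∀x ∀z (xRz → ∃w (xR²w ∧ zRw)) — i.e. a generalized confluence (Geach) condition.
F1: holds.
F2: fails — xRu but no t with xR²t and uRt.
F3: fails — 2R0 but no w with 2R²w and 0Rw.
F4: fails — 3R2 but no w with 3R²w and 2Rw.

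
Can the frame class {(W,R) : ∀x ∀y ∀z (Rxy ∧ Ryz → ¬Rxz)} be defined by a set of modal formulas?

No — not modally definable

If a class were modally definable it would be closed under surjective bounded morphisms (Goldblatt–Thomason).
The 5-cycle (worlds w0,w1,w2,w3,w4 with w0→w1→w2→w3→w4→w0) is intransitive. Mapping every world to a single reflexive point • is a surjective bounded morphism; the reflexive point is not intransitive (R••∧R•• but R••).
So no modal formula (or set of formulas) defines exactly the intransitive frames.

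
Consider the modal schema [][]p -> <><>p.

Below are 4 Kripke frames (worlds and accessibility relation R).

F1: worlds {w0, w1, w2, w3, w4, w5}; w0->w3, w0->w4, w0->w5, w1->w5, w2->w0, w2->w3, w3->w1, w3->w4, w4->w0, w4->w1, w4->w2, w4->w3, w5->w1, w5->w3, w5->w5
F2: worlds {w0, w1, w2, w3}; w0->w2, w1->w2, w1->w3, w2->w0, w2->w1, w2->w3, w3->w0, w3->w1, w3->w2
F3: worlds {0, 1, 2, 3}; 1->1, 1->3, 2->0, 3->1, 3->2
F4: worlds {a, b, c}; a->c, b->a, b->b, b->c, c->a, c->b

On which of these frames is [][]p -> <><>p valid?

F1, F2, F4

This is the axiom for a generalized confluence (Geach) condition; its first-order frame correspondent is forall x exists w (x R^2 w & x R^2 w).
F1: holds.
F2: holds.
F3: fails — at 0 but no w with 0R²w and 0R²w.
F4: holds.
Valid on: F1, F2, F4.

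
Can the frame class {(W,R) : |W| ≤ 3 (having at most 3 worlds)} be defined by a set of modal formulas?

No

If a class were modally definable it would be closed under disjoint unions (Goldblatt–Thomason).
Any modal formula valid on each of 4 disjoint one-world frames is valid on their disjoint union (validity is preserved under disjoint unions). Each one-world frame has |W|=1≤3, but the union has |W|=4.
So no modal formula (or set of formulas) defines exactly the |W|≤3 frames.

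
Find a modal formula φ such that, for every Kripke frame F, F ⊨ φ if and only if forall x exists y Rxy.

A defining formula is □q → ◇q (the D axiom).

□q → ◇q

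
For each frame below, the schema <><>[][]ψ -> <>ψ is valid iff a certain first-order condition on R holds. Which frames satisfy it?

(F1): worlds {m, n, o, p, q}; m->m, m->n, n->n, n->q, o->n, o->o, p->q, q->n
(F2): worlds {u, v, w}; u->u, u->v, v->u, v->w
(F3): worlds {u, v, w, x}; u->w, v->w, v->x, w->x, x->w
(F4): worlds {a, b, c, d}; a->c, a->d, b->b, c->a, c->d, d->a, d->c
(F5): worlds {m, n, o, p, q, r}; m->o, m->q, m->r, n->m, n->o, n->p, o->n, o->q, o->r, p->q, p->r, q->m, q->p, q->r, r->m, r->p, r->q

This is the axiom for a generalized confluence (Geach) condition; its first-order frame correspondent is forall x forall y (x R^2 y -> exists w (y R^2 w & xRw)).
(F1): condition met.
(F2): fails — uR²w but no t with wR²t and uRt.
(F3): fails — uR²x but no t with xR²t and uRt.
(F4): condition met.
(F5): condition met.
Valid on: (F1), (F4), (F5).

(F1), (F4), (F5)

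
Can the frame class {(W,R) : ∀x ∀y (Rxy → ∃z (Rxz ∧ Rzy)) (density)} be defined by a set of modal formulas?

Yes — defined by □□p → □p

This is a Sahlqvist condition; the C4 axiom □□p → □p defines it.
Suppose □□p→□p is valid. Take Rxy and set V(p)={w : xR²w}. Then □□p at x, so □p at x, so p at y, i.e. ∃z(Rxz∧Rzy).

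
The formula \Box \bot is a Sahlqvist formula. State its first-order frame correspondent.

emptiness of R

This schema is the Ver axiom.
It corresponds to emptiness of R: \forall x \forall y \neg Rxy.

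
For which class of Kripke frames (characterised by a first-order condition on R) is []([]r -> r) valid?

This schema is the T□ axiom.
It corresponds to shift-reflexivity: forall x forall y (Rxy -> Ryy).

shift-reflexivity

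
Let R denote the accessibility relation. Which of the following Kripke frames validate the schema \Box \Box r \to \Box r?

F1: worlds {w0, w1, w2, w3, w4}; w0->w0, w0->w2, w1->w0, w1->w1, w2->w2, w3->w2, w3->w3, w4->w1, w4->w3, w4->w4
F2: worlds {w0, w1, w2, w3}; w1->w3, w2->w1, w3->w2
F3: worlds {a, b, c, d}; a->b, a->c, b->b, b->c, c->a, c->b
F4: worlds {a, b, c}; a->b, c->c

Frame correspondent (Sahlqvist): \forall x \forall y (Rxy \to \exists z (Rxz \wedge Rzy)) — i.e. density.
F1: satisfies the condition.
F2: fails — Rw3w2 but no z with Rw3z and Rzw2.
F3: fails — Rca but no z with Rcz and Rza.
F4: fails — Rab but no z with Raz and Rzb.
Valid on: F1.

F1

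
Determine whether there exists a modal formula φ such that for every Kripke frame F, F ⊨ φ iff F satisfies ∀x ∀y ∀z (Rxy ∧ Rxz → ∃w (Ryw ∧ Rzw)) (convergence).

Yes — defined by ◇□p → □◇p

This is a Sahlqvist condition; the .2 axiom ◇□p → □◇p defines it.
Suppose ◇□p→□◇p is valid. Take Rxy, Rxz and set V(p)={w : Ryw}. Then □p at y so ◇□p at x, so □◇p at x, so ◇p at z, giving w with Rzw and Ryw.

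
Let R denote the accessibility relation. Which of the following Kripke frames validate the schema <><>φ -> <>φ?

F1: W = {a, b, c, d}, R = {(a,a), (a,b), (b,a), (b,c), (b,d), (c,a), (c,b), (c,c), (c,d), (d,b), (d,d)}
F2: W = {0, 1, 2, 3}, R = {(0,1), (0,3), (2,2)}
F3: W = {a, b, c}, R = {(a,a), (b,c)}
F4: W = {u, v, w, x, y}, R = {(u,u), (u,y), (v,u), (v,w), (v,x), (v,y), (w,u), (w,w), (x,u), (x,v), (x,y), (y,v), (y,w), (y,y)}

The schema corresponds to transitivity: forall x forall y forall z (Rxy & Ryz -> Rxz).
F1: fails — Rbc and Rcb but not Rbb.
F2: holds.
F3: holds.
F4: fails — Rwu and Ruy but not Rwy.
Valid on: F2, F3.

F2, F3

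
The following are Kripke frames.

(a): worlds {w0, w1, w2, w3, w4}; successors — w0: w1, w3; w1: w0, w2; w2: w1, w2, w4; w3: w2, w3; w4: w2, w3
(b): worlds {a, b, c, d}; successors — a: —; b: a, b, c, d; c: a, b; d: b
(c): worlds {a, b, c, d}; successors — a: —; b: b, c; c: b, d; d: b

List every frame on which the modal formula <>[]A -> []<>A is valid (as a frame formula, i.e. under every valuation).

This is the axiom for convergence; its first-order frame correspondent is forall x forall y forall z (Rxy & Rxz -> exists w (Ryw & Rzw)).
(a): holds.
(b): fails — Rbc and Rba but c and a have no common successor.
(c): holds.
Valid on: (a), (c).

(a), (c)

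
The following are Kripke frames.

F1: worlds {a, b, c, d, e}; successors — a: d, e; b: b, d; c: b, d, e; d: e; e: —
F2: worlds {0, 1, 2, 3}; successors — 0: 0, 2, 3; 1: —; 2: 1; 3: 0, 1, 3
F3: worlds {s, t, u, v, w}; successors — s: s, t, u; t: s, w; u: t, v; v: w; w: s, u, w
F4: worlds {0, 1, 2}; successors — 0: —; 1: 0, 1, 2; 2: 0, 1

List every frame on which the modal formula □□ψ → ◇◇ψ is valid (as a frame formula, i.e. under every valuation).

Frame correspondent (Sahlqvist): ∀x ∃w (xR²w ∧ xR²w) — i.e. a generalized confluence (Geach) condition.
F1: fails — at d but no w with dR²w and dR²w.
F2: fails — at 1 but no w with 1R²w and 1R²w.
F3: satisfies the condition.
F4: fails — at 0 but no w with 0R²w and 0R²w.
Valid on: F3.

F3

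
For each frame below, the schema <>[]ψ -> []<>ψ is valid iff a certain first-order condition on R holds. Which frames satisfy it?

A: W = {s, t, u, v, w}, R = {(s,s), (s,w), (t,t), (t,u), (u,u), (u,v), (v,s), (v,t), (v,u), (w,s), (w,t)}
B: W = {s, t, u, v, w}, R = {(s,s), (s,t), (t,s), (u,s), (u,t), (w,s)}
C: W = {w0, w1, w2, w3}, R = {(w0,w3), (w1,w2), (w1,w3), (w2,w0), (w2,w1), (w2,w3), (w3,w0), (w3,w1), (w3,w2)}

B

Frame correspondent (Sahlqvist): forall x forall y forall z (Rxy & Rxz -> exists w (Ryw & Rzw)) — i.e. convergence.
A: fails — Rvt and Rvs but t and s have no common successor.
B: satisfies the condition.
C: fails — Rw2w0 and Rw2w3 but w0 and w3 have no common successor.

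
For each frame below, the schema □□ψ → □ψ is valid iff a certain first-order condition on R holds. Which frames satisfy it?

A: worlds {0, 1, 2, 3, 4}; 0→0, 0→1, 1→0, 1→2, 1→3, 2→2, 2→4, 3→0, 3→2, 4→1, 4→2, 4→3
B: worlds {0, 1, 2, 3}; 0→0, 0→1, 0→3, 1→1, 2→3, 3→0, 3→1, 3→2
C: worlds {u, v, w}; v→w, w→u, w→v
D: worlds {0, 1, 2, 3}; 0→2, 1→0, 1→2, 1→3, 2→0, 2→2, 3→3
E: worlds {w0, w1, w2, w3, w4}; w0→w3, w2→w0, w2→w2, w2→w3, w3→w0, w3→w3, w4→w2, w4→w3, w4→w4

D, E

The schema corresponds to density: ∀x ∀y (Rxy → ∃z (Rxz ∧ Rzy)).
A: fails — R13 but no z with R1z and Rz3.
B: fails — R32 but no z with R3z and Rz2.
C: fails — Rwu but no z with Rwz and Rzu.
D: ✓.
E: ✓.
Valid on: D, E.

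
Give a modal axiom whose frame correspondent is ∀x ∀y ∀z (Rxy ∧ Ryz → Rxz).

This is transitivity; the standard corresponding axiom is 4: □s → □□s.
Suppose □s→□□s is valid. Take Rxy, Ryz and set V(s)={w : Rxw}. Then □s at x, so □□s at x, so □s at y, so s at z, i.e. Rxz.

□s → □□s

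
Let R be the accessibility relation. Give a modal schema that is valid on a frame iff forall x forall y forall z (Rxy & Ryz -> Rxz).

The condition is transitivity. The 4 schema □p → □□p defines it.
Suppose □p→□□p is valid. Take Rxy, Ryz and set V(p)={w : Rxw}. Then □p at x, so □□p at x, so □p at y, so p at z, i.e. Rxz.

□p → □□p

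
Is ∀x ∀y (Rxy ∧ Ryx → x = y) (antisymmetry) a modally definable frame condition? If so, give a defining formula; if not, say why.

Modal frame validity is preserved under surjective bounded morphisms.
The 4-cycle (worlds 0,1,2,3 with 0→1→2→3→0) is antisymmetric. Sending even-indexed worlds to a and odd-indexed worlds to b is a surjective bounded morphism onto the two-world frame with a↔b, which is not antisymmetric.
So the class is not modally definable.

No — not modally definable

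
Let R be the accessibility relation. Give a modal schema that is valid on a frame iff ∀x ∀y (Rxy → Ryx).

A defining formula is s → □◇s (the B axiom).

s → □◇s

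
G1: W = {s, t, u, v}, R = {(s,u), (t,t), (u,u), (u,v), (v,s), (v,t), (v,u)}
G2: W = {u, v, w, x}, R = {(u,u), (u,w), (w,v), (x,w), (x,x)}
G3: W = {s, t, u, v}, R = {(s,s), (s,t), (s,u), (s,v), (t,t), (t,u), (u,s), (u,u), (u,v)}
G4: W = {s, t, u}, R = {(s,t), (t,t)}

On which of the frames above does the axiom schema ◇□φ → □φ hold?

G4

Frame correspondent (Sahlqvist): ∀x ∀y ∀z (Rxy ∧ Rxz → Ryz) — i.e. the Euclidean property.
G1: fails — Ruv and Ruv but not Rvv.
G2: fails — Ruw and Ruw but not Rww.
G3: fails — Rsv and Rsv but not Rvv.
G4: holds.
Valid on: G4.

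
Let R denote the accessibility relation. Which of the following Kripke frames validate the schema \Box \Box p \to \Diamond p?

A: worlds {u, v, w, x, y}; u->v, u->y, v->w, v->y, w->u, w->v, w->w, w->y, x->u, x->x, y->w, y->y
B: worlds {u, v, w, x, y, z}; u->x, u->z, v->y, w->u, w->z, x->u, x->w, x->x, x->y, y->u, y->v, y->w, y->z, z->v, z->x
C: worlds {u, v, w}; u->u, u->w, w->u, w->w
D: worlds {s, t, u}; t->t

A

This is the axiom for a generalized confluence (Geach) condition; its first-order frame correspondent is \forall x \exists w (x R^2 w \wedge xRw).
A: condition met.
B: fails — at v but no t with vR²t and vRt.
C: fails — at v but no t with vR²t and vRt.
D: fails — at s but no w with sR²w and sRw.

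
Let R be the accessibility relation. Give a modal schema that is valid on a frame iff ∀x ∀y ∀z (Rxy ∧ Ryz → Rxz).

The condition is transitivity. The 4 schema □q → □□q defines it.
Suppose □q→□□q is valid. Take Rxy, Ryz and set V(q)={w : Rxw}. Then □q at x, so □□q at x, so □q at y, so q at z, i.e. Rxz.

□q → □□q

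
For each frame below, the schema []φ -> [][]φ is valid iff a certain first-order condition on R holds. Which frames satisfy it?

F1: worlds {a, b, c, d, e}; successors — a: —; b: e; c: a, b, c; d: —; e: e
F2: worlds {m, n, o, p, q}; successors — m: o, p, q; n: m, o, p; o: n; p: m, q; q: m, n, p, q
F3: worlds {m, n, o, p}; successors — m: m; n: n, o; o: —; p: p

F3

Frame correspondent (Sahlqvist): forall x forall y forall z (Rxy & Ryz -> Rxz) — i.e. transitivity.
F1: fails — Rcb and Rbe but not Rce.
F2: fails — Ron and Rno but not Roo.
F3: condition met.
Valid on: F3.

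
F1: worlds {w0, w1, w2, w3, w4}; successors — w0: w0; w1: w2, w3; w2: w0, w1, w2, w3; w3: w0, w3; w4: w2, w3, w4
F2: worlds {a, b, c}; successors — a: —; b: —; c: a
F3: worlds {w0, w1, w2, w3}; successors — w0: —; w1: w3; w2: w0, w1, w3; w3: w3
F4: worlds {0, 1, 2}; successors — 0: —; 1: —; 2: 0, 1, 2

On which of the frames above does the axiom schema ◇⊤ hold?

This is the axiom for seriality; its first-order frame correspondent is ∀x ∃y Rxy.
F1: holds.
F2: fails — world a has no successor.
F3: fails — world w0 has no successor.
F4: fails — world 0 has no successor.

F1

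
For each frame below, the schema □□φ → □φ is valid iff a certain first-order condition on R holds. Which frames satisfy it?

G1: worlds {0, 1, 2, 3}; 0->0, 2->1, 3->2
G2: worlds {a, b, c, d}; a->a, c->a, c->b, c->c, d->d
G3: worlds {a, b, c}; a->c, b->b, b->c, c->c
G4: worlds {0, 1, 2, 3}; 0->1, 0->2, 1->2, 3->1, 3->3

G2, G3

Frame correspondent (Sahlqvist): ∀x ∀y (Rxy → ∃z (Rxz ∧ Rzy)) — i.e. density.
G1: fails — R32 but no z with R3z and Rz2.
G2: condition met.
G3: condition met.
G4: fails — R12 but no z with R1z and Rz2.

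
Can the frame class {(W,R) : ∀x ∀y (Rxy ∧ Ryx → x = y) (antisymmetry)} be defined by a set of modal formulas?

Not definable by any modal formula

If a class were modally definable it would be closed under surjective bounded morphisms (Goldblatt–Thomason).
The 4-cycle (worlds a,b,c,d with a→b→c→d→a) is antisymmetric. Sending even-indexed worlds to • and odd-indexed worlds to ∘ is a surjective bounded morphism onto the two-world frame with •↔∘, which is not antisymmetric.
Hence antisymmetry is not modally definable.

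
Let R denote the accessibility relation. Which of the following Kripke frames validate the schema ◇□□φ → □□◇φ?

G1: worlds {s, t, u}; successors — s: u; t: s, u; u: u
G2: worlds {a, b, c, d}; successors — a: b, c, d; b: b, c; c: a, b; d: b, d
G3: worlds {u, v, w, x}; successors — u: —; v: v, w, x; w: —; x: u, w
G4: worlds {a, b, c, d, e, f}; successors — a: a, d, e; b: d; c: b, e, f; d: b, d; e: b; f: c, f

G1, G2

Frame correspondent (Sahlqvist): ∀x ∀y ∀z ((xRy ∧ xR²z) → ∃w (yR²w ∧ zRw)) — i.e. a generalized confluence (Geach) condition.
G1: holds.
G2: holds.
G3: fails — vRv, vR²u but no t with vR²t and uRt.
G4: fails — aRe, aR²e but no w with eR²w and eRw.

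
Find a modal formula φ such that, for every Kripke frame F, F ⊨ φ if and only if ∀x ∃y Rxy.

This is seriality; the standard corresponding axiom is D: □ψ → ◇ψ.

□ψ → ◇ψ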